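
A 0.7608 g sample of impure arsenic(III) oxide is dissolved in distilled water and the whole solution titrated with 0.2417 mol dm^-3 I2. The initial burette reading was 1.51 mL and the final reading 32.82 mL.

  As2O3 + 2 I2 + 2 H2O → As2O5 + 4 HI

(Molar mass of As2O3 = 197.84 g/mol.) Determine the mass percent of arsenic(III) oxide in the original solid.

n(I2) = 0.03131 L × 0.2417 mol/L = 7.568 × 10^-3 mol
From the 1:2 ratio, n(As2O3) = 1/2 × 7.568 × 10^-3 = 3.784 × 10^-3 mol
mass of As2O3 = 3.784 × 10^-3 × 197.84 g/mol = 0.7486 g
% As2O3 = 0.7486 / 0.7608 × 100 = 98.40 %

98.40 %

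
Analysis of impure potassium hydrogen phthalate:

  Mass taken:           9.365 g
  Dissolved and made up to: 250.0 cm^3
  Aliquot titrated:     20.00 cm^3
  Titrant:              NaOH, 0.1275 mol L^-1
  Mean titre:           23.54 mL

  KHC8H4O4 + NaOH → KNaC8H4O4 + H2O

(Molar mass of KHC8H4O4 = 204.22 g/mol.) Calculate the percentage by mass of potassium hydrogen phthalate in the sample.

81.81 %

n(NaOH) per titration = 0.02354 × 0.1275 = 3.001 × 10^-3 mol
n(KHC8H4O4) in each aliquot = 3.001 × 10^-3 mol (1:1 ratio)
n(KHC8H4O4) in the whole flask = 3.001 × 10^-3 × 250.0/20.00 = 0.03752 mol
mass of KHC8H4O4 = 0.03752 × 204.22 = 7.662 g
% KHC8H4O4 = 7.662 / 9.365 × 100 = 81.81 %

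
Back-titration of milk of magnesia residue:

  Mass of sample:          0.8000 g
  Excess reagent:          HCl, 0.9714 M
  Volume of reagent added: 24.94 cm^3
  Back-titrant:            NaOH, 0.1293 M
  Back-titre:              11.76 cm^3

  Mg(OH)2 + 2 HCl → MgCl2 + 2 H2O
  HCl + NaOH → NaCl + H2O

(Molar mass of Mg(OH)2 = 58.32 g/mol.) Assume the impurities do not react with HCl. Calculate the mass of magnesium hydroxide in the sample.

n(HCl) added = 0.02494 × 0.9714 = 0.02423 mol
n(NaOH) used in back-titration = 0.01176 × 0.1293 = 1.521 × 10^-3 mol
n(HCl) left over = 1.521 × 10^-3 mol (1:1 ratio)
n(HCl) consumed by analyte = 0.02423 − 1.521 × 10^-3 = 0.02271 mol
From the 1:2 ratio, n(Mg(OH)2) = 1/2 × 0.02271 = 0.01135 mol
mass of Mg(OH)2 = 0.01135 × 58.32 = 0.6621 g

0.6621 g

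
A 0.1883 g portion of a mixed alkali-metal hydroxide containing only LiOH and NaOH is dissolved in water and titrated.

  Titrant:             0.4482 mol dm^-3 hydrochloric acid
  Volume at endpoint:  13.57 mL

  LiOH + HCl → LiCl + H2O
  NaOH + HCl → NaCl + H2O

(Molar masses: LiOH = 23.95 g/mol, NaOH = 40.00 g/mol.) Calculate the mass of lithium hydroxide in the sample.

0.08205 g

n(HCl) = 0.01357 × 0.4482 = 6.082 × 10^-3 mol
Let x = n(LiOH), y = n(NaOH).
Titrant: 1x + 1y = 6.082 × 10^-3;  mass: 23.95x + 40.00y = 0.1883
Solving, x = 3.426 × 10^-3 mol, y = 2.656 × 10^-3 mol
mass of LiOH = 3.426 × 10^-3 × 23.95 = 0.08205 g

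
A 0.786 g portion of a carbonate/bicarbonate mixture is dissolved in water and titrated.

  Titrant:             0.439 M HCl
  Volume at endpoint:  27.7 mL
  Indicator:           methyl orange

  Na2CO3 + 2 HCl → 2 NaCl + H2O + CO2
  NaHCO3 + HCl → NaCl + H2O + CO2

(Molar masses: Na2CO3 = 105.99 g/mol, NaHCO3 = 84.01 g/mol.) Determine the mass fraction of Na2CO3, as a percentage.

n(HCl) = 0.0277 × 0.439 = 0.0122 mol
Let x = n(Na2CO3), y = n(NaHCO3).
Titrant: 2x + 1y = 0.0122;  mass: 105.99x + 84.01y = 0.786
Solving, x = 3.80 × 10^-3 mol, y = 4.56 × 10^-3 mol
mass of Na2CO3 = 3.80 × 10^-3 × 105.99 = 0.403 g
% Na2CO3 = 0.403 / 0.786 × 100 = 51.2 %

51.2 %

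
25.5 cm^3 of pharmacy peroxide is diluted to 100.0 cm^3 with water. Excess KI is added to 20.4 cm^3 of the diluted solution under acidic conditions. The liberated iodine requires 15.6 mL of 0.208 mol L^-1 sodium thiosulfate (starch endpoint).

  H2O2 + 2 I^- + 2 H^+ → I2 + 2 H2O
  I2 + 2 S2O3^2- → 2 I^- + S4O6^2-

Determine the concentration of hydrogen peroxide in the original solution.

0.312 mol/L

n(S2O3^2-) = 0.0156 × 0.208 = 3.24 × 10^-3 mol
n(I2) = n(S2O3^2-)/2 = 1.62 × 10^-3 mol
n(H2O2) in the aliquot = 1.62 × 10^-3 mol (1:1 ratio)
[H2O2]_dilute = 1.62 × 10^-3 / 0.0204 = 0.0795 mol/L
[H2O2]_original = 0.0795 × 100.0/25.5 = 0.312 mol/L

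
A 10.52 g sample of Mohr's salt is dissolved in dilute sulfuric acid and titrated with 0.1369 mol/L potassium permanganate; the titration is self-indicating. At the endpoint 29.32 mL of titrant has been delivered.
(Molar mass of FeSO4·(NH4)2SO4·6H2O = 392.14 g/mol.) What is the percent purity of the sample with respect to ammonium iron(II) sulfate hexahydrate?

MnO4^- + 5 Fe^2+ + 8 H^+ → Mn^2+ + 5 Fe^3+ + 4 H2O
n(KMnO4) = 0.02932 L × 0.1369 mol/L = 4.014 × 10^-3 mol
From the 5:1 ratio, n(FeSO4·(NH4)2SO4·6H2O) = 5/1 × 4.014 × 10^-3 = 0.02007 mol
mass of FeSO4·(NH4)2SO4·6H2O = 0.02007 × 392.14 g/mol = 7.870 g
% FeSO4·(NH4)2SO4·6H2O = 7.870 / 10.52 × 100 = 74.81 %

74.81 %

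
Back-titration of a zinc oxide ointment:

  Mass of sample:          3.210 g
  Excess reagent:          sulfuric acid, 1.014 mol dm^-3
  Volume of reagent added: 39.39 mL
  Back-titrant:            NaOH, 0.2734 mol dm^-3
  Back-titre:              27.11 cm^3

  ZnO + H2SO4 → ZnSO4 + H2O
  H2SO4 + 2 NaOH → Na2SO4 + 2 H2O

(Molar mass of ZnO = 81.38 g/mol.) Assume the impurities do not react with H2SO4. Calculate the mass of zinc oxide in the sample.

n(H2SO4) added = 0.03939 × 1.014 = 0.03994 mol
n(NaOH) used in back-titration = 0.02711 × 0.2734 = 7.412 × 10^-3 mol
From the 1:2 ratio, n(H2SO4) left over = 1/2 × 7.412 × 10^-3 = 3.706 × 10^-3 mol
n(H2SO4) consumed by analyte = 0.03994 − 3.706 × 10^-3 = 0.03624 mol
n(ZnO) = 0.03624 mol (1:1 ratio)
mass of ZnO = 0.03624 × 81.38 = 2.949 g

2.949 g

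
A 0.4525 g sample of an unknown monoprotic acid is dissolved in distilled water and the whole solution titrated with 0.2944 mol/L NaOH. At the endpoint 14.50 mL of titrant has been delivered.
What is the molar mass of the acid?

n(NaOH) = 0.01450 L × 0.2944 mol/L = 4.269 × 10^-3 mol
n(HA) = 4.269 × 10^-3 mol (1:1 ratio)
M = m / n = 0.4525 g / 4.269 × 10^-3 mol = 106.0 g/mol

106.0 g/mol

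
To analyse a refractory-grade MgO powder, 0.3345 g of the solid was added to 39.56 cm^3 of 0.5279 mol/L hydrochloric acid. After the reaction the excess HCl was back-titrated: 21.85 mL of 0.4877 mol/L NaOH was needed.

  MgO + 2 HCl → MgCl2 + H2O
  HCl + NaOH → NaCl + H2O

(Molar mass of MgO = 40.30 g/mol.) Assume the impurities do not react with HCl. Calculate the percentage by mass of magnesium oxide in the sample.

61.61 %

n(HCl) added = 0.03956 × 0.5279 = 0.02088 mol
n(NaOH) used in back-titration = 0.02185 × 0.4877 = 0.01066 mol
n(HCl) left over = 0.01066 mol (1:1 ratio)
n(HCl) consumed by analyte = 0.02088 − 0.01066 = 0.01023 mol
From the 1:2 ratio, n(MgO) = 1/2 × 0.01023 = 5.114 × 10^-3 mol
mass of MgO = 5.114 × 10^-3 × 40.30 = 0.2061 g
% MgO = 0.2061 / 0.3345 × 100 = 61.61 %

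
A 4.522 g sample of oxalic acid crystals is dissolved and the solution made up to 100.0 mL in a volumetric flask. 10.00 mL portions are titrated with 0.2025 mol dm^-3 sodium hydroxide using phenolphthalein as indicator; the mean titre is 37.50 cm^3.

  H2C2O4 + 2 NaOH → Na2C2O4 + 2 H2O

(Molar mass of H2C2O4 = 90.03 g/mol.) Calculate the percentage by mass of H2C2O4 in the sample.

75.59 %

n(NaOH) per titration = 0.03750 × 0.2025 = 7.594 × 10^-3 mol
From the 1:2 ratio, n(H2C2O4) in each aliquot = 1/2 × 7.594 × 10^-3 = 3.797 × 10^-3 mol
n(H2C2O4) in the whole flask = 3.797 × 10^-3 × 100.0/10.00 = 0.03797 mol
mass of H2C2O4 = 0.03797 × 90.03 = 3.418 g
% H2C2O4 = 3.418 / 4.522 × 100 = 75.59 %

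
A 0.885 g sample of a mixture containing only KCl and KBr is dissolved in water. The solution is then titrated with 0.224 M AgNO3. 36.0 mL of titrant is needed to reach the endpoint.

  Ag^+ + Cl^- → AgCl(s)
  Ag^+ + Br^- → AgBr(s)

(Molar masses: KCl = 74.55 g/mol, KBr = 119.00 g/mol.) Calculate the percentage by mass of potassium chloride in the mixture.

n(AgNO3) = 0.0360 × 0.224 = 8.06 × 10^-3 mol
Let x = n(KCl), y = n(KBr).
Titrant: 1x + 1y = 8.06 × 10^-3;  mass: 74.55x + 119.00y = 0.885
Solving, x = 1.68 × 10^-3 mol, y = 6.39 × 10^-3 mol
mass of KCl = 1.68 × 10^-3 × 74.55 = 0.125 g
% KCl = 0.125 / 0.885 × 100 = 14.1 %

14.1 %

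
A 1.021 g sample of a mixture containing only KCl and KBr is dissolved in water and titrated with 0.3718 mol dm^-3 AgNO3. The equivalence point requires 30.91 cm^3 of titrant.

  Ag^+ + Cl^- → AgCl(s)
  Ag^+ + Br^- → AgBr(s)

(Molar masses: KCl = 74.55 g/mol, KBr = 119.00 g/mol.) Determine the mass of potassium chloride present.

0.5813 g

n(AgNO3) = 0.03091 × 0.3718 = 0.01149 mol
Let x = n(KCl), y = n(KBr).
Titrant: 1x + 1y = 0.01149;  mass: 74.55x + 119.00y = 1.021
Solving, x = 7.797 × 10^-3 mol, y = 3.695 × 10^-3 mol
mass of KCl = 7.797 × 10^-3 × 74.55 = 0.5813 g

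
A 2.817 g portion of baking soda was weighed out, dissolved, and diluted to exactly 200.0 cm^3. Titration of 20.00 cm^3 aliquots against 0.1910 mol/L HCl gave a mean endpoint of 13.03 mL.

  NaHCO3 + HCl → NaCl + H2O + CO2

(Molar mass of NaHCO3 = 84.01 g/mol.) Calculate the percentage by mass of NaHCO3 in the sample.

74.22 %

n(HCl) per titration = 0.01303 × 0.1910 = 2.489 × 10^-3 mol
n(NaHCO3) in each aliquot = 2.489 × 10^-3 mol (1:1 ratio)
n(NaHCO3) in the whole flask = 2.489 × 10^-3 × 200.0/20.00 = 0.02489 mol
mass of NaHCO3 = 0.02489 × 84.01 = 2.091 g
% NaHCO3 = 2.091 / 2.817 × 100 = 74.22 %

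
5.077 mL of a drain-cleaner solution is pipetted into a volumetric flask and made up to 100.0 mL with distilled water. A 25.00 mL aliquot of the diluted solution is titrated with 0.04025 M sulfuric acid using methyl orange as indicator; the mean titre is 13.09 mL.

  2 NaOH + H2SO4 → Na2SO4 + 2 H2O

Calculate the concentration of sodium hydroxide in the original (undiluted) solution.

n(H2SO4) = 0.01309 × 0.04025 = 5.269 × 10^-4 mol
From the 2:1 ratio, n(NaOH) in the aliquot = 2/1 × 5.269 × 10^-4 = 1.054 × 10^-3 mol
[NaOH]_dilute = 1.054 × 10^-3 / 0.02500 = 0.04215 mol/L
Dilution factor = 100.0 / 5.077 = 19.70
[NaOH]_stock = 0.04215 × 19.70 = 0.8302 mol/L

0.8302 M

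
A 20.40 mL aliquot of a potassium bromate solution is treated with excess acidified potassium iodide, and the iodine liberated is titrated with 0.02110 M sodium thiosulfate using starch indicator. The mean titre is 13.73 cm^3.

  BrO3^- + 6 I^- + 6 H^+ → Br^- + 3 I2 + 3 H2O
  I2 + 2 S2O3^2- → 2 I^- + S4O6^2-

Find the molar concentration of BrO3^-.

n(S2O3^2-) = 0.01373 × 0.02110 = 2.897 × 10^-4 mol
n(I2) = n(S2O3^2-)/2 = 1.449 × 10^-4 mol
From the 1:3 ratio, n(BrO3^-) in the aliquot = 1/3 × 1.449 × 10^-4 = 4.828 × 10^-5 mol
[BrO3^-] = 4.828 × 10^-5 / 0.02040 = 0.002367 mol/L

0.002367 M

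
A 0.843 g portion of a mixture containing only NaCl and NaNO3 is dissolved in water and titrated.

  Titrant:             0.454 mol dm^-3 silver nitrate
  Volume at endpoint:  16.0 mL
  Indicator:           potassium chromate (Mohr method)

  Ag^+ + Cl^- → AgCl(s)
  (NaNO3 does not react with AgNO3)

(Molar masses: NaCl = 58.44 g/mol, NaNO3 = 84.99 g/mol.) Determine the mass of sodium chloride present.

0.425 g

n(AgNO3) = 0.0160 × 0.454 = 7.26 × 10^-3 mol
Let x = n(NaCl), y = n(NaNO3).
Titrant: 1x = 7.26 × 10^-3;  mass: 58.44x + 84.99y = 0.843
Solving, x = 7.26 × 10^-3 mol, y = 4.92 × 10^-3 mol
mass of NaCl = 7.26 × 10^-3 × 58.44 = 0.425 g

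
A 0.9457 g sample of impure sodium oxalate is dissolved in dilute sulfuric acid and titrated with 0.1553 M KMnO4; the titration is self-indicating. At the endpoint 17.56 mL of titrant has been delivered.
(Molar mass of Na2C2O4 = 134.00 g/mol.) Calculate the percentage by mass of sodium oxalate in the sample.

2 MnO4^- + 5 C2O4^2- + 16 H^+ → 2 Mn^2+ + 10 CO2 + 8 H2O
n(KMnO4) = 0.01756 L × 0.1553 mol/L = 2.727 × 10^-3 mol
From the 5:2 ratio, n(Na2C2O4) = 5/2 × 2.727 × 10^-3 = 6.818 × 10^-3 mol
mass of Na2C2O4 = 6.818 × 10^-3 × 134.00 g/mol = 0.9136 g
% Na2C2O4 = 0.9136 / 0.9457 × 100 = 96.60 %

96.60 %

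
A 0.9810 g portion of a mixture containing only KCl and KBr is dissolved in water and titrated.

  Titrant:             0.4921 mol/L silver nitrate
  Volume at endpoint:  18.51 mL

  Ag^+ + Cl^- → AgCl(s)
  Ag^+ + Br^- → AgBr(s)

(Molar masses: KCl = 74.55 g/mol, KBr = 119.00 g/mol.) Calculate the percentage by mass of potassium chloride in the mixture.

17.60 %

n(AgNO3) = 0.01851 × 0.4921 = 9.109 × 10^-3 mol
Let x = n(KCl), y = n(KBr).
Titrant: 1x + 1y = 9.109 × 10^-3;  mass: 74.55x + 119.00y = 0.9810
Solving, x = 2.316 × 10^-3 mol, y = 6.793 × 10^-3 mol
mass of KCl = 2.316 × 10^-3 × 74.55 = 0.1727 g
% KCl = 0.1727 / 0.9810 × 100 = 17.60 %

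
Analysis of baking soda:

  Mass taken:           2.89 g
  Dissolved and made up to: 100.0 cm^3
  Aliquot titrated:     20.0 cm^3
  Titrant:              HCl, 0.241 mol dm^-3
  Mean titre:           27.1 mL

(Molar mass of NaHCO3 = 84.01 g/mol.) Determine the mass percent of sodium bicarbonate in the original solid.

94.9 %

NaHCO3 + HCl → NaCl + H2O + CO2
n(HCl) per titration = 0.0271 × 0.241 = 6.53 × 10^-3 mol
n(NaHCO3) in each aliquot = 6.53 × 10^-3 mol (1:1 ratio)
n(NaHCO3) in the whole flask = 6.53 × 10^-3 × 100.0/20.0 = 0.0327 mol
mass of NaHCO3 = 0.0327 × 84.01 = 2.74 g
% NaHCO3 = 2.74 / 2.89 × 100 = 94.9 %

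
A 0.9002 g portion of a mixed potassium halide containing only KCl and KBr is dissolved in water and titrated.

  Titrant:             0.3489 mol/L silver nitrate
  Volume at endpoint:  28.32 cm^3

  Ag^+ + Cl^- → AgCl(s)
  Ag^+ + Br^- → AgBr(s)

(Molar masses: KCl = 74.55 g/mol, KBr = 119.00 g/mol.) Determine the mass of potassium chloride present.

n(AgNO3) = 0.02832 × 0.3489 = 9.881 × 10^-3 mol
Let x = n(KCl), y = n(KBr).
Titrant: 1x + 1y = 9.881 × 10^-3;  mass: 74.55x + 119.00y = 0.9002
Solving, x = 6.201 × 10^-3 mol, y = 3.680 × 10^-3 mol
mass of KCl = 6.201 × 10^-3 × 74.55 = 0.4623 g

0.4623 g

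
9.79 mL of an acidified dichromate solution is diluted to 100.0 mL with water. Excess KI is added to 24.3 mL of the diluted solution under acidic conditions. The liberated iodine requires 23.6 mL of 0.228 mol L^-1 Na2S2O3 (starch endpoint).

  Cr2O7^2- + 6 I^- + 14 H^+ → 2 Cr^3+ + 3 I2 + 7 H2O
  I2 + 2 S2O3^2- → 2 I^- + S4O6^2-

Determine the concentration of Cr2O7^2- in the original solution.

n(S2O3^2-) = 0.0236 × 0.228 = 5.38 × 10^-3 mol
n(I2) = n(S2O3^2-)/2 = 2.69 × 10^-3 mol
From the 1:3 ratio, n(Cr2O7^2-) in the aliquot = 1/3 × 2.69 × 10^-3 = 8.97 × 10^-4 mol
[Cr2O7^2-]_dilute = 8.97 × 10^-4 / 0.0243 = 0.0369 mol/L
[Cr2O7^2-]_original = 0.0369 × 100.0/9.79 = 0.377 mol/L

0.377 mol/L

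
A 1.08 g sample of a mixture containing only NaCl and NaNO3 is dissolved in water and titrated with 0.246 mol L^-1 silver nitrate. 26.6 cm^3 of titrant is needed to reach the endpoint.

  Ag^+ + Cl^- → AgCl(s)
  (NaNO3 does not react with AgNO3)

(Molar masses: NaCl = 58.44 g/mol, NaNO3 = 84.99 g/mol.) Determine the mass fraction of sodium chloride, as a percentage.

35.4 %

n(AgNO3) = 0.0266 × 0.246 = 6.54 × 10^-3 mol
Let x = n(NaCl), y = n(NaNO3).
Titrant: 1x = 6.54 × 10^-3;  mass: 58.44x + 84.99y = 1.08
Solving, x = 6.54 × 10^-3 mol, y = 8.21 × 10^-3 mol
mass of NaCl = 6.54 × 10^-3 × 58.44 = 0.382 g
% NaCl = 0.382 / 1.08 × 100 = 35.4 %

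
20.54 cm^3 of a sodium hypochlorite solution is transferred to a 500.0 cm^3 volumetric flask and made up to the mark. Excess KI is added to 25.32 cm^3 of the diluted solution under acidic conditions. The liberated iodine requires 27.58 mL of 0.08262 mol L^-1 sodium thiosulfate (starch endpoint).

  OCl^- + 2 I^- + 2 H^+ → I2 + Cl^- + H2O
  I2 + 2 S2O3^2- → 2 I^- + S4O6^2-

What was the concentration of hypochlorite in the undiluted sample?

1.095 mol/L

n(S2O3^2-) = 0.02758 × 0.08262 = 2.279 × 10^-3 mol
n(I2) = n(S2O3^2-)/2 = 1.139 × 10^-3 mol
n(OCl^-) in the aliquot = 1.139 × 10^-3 mol (1:1 ratio)
[OCl^-]_dilute = 1.139 × 10^-3 / 0.02532 = 0.04500 mol/L
[OCl^-]_original = 0.04500 × 500.0/20.54 = 1.095 mol/L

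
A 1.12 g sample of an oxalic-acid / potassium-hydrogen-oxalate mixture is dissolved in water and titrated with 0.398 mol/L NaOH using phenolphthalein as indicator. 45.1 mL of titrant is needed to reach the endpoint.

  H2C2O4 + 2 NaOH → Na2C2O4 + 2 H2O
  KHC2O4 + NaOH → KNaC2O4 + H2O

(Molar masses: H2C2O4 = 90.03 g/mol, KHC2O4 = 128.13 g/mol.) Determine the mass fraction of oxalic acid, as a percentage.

57.1 %

n(NaOH) = 0.0451 × 0.398 = 0.0179 mol
Let x = n(H2C2O4), y = n(KHC2O4).
Titrant: 2x + 1y = 0.0179;  mass: 90.03x + 128.13y = 1.12
Solving, x = 7.10 × 10^-3 mol, y = 3.75 × 10^-3 mol
mass of H2C2O4 = 7.10 × 10^-3 × 90.03 = 0.639 g
% H2C2O4 = 0.639 / 1.12 × 100 = 57.1 %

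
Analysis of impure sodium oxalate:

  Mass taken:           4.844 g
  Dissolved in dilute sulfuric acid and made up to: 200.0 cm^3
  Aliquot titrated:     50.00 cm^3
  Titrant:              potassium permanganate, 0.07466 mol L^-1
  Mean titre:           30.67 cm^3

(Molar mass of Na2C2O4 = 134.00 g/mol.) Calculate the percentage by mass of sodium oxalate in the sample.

63.34 %

2 MnO4^- + 5 C2O4^2- + 16 H^+ → 2 Mn^2+ + 10 CO2 + 8 H2O
n(KMnO4) per titration = 0.03067 × 0.07466 = 2.290 × 10^-3 mol
From the 5:2 ratio, n(Na2C2O4) in each aliquot = 5/2 × 2.290 × 10^-3 = 5.725 × 10^-3 mol
n(Na2C2O4) in the whole flask = 5.725 × 10^-3 × 200.0/50.00 = 0.02290 mol
mass of Na2C2O4 = 0.02290 × 134.00 = 3.068 g
% Na2C2O4 = 3.068 / 4.844 × 100 = 63.34 %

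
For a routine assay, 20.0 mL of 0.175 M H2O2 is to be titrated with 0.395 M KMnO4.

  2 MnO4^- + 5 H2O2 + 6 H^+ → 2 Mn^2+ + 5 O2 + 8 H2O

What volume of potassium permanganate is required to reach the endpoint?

n(H2O2) = 0.0200 L × 0.175 mol/L = 3.50 × 10^-3 mol
From the 2:5 stoichiometry, n(KMnO4) = 2/5 × 3.50 × 10^-3 = 1.40 × 10^-3 mol
V(KMnO4) = 1.40 × 10^-3 mol / 0.395 mol/L = 0.00354 L = 3.54 mL

3.54 mL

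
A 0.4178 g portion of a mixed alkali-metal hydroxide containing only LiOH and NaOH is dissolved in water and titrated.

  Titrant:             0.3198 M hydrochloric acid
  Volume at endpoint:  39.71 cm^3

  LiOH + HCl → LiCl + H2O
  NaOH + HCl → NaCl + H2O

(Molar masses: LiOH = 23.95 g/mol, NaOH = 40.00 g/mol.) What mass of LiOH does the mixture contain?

n(HCl) = 0.03971 × 0.3198 = 0.01270 mol
Let x = n(LiOH), y = n(NaOH).
Titrant: 1x + 1y = 0.01270;  mass: 23.95x + 40.00y = 0.4178
Solving, x = 5.618 × 10^-3 mol, y = 7.081 × 10^-3 mol
mass of LiOH = 5.618 × 10^-3 × 23.95 = 0.1346 g

0.1346 g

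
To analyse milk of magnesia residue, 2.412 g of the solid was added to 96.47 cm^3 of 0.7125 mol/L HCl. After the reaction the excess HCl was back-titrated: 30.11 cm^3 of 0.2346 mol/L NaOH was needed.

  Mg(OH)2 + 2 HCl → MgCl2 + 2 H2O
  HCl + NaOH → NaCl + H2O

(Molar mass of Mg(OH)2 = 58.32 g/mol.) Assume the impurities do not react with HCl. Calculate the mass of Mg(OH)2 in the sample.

1.798 g

n(HCl) added = 0.09647 × 0.7125 = 0.06873 mol
n(NaOH) used in back-titration = 0.03011 × 0.2346 = 7.064 × 10^-3 mol
n(HCl) left over = 7.064 × 10^-3 mol (1:1 ratio)
n(HCl) consumed by analyte = 0.06873 − 7.064 × 10^-3 = 0.06167 mol
From the 1:2 ratio, n(Mg(OH)2) = 1/2 × 0.06167 = 0.03084 mol
mass of Mg(OH)2 = 0.03084 × 58.32 = 1.798 g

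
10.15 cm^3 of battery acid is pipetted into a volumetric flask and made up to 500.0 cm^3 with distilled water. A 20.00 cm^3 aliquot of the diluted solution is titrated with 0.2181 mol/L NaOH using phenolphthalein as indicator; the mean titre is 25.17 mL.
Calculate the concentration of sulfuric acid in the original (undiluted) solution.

H2SO4 + 2 NaOH → Na2SO4 + 2 H2O
n(NaOH) = 0.02517 × 0.2181 = 5.490 × 10^-3 mol
From the 1:2 ratio, n(H2SO4) in the aliquot = 1/2 × 5.490 × 10^-3 = 2.745 × 10^-3 mol
[H2SO4]_dilute = 2.745 × 10^-3 / 0.02000 = 0.1372 mol/L
Dilution factor = 500.0 / 10.15 = 49.26
[H2SO4]_stock = 0.1372 × 49.26 = 6.761 mol/L

6.761 mol/L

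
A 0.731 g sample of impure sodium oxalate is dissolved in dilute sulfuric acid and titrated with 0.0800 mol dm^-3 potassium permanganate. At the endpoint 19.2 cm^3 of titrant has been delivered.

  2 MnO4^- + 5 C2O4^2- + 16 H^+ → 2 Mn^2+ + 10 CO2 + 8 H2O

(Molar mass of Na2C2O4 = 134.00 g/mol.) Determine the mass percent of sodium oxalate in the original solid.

70.4 %

n(KMnO4) = 0.0192 L × 0.0800 mol/L = 1.54 × 10^-3 mol
From the 5:2 ratio, n(Na2C2O4) = 5/2 × 1.54 × 10^-3 = 3.84 × 10^-3 mol
mass of Na2C2O4 = 3.84 × 10^-3 × 134.00 g/mol = 0.515 g
% Na2C2O4 = 0.515 / 0.731 × 100 = 70.4 %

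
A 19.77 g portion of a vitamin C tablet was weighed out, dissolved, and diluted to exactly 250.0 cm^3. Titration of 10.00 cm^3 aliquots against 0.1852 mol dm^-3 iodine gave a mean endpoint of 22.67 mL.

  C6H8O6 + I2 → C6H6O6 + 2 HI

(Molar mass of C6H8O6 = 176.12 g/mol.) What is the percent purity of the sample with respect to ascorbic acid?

93.50 %

n(I2) per titration = 0.02267 × 0.1852 = 4.198 × 10^-3 mol
n(C6H8O6) in each aliquot = 4.198 × 10^-3 mol (1:1 ratio)
n(C6H8O6) in the whole flask = 4.198 × 10^-3 × 250.0/10.00 = 0.1050 mol
mass of C6H8O6 = 0.1050 × 176.12 = 18.49 g
% C6H8O6 = 18.49 / 19.77 × 100 = 93.50 %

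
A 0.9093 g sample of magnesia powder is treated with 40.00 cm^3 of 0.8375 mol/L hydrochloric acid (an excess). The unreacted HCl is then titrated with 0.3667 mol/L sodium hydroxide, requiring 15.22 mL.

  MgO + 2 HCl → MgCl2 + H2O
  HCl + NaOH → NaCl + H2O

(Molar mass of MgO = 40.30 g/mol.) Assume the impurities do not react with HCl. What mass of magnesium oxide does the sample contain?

n(HCl) added = 0.04000 × 0.8375 = 0.03350 mol
n(NaOH) used in back-titration = 0.01522 × 0.3667 = 5.581 × 10^-3 mol
n(HCl) left over = 5.581 × 10^-3 mol (1:1 ratio)
n(HCl) consumed by analyte = 0.03350 − 5.581 × 10^-3 = 0.02792 mol
From the 1:2 ratio, n(MgO) = 1/2 × 0.02792 = 0.01396 mol
mass of MgO = 0.01396 × 40.30 = 0.5626 g

0.5626 g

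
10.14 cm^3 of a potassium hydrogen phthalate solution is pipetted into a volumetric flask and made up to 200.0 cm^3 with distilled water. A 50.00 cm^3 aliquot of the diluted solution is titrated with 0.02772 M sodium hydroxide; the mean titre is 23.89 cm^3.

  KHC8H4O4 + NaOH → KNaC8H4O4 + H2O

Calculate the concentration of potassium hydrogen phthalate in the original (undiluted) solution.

0.2612 M

n(NaOH) = 0.02389 × 0.02772 = 6.622 × 10^-4 mol
n(KHC8H4O4) in the aliquot = 6.622 × 10^-4 mol (1:1 ratio)
[KHC8H4O4]_dilute = 6.622 × 10^-4 / 0.05000 = 0.01324 mol/L
Dilution factor = 200.0 / 10.14 = 19.72
[KHC8H4O4]_stock = 0.01324 × 19.72 = 0.2612 mol/L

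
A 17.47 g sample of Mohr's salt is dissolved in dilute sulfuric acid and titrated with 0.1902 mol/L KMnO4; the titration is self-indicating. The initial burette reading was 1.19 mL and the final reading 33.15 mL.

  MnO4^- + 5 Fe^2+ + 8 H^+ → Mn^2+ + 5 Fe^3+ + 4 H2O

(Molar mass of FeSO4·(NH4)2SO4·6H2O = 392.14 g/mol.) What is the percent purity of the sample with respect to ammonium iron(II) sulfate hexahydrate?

n(KMnO4) = 0.03196 L × 0.1902 mol/L = 6.079 × 10^-3 mol
From the 5:1 ratio, n(FeSO4·(NH4)2SO4·6H2O) = 5/1 × 6.079 × 10^-3 = 0.03039 mol
mass of FeSO4·(NH4)2SO4·6H2O = 0.03039 × 392.14 g/mol = 11.92 g
% FeSO4·(NH4)2SO4·6H2O = 11.92 / 17.47 × 100 = 68.22 %

68.22 %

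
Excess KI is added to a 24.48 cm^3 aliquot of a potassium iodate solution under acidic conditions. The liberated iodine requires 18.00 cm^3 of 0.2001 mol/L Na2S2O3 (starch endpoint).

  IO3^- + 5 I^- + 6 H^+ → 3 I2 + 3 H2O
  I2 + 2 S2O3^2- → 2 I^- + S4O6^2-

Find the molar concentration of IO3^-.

n(S2O3^2-) = 0.01800 × 0.2001 = 3.602 × 10^-3 mol
n(I2) = n(S2O3^2-)/2 = 1.801 × 10^-3 mol
From the 1:3 ratio, n(IO3^-) in the aliquot = 1/3 × 1.801 × 10^-3 = 6.003 × 10^-4 mol
[IO3^-] = 6.003 × 10^-4 / 0.02448 = 0.02452 mol/L

0.02452 mol/L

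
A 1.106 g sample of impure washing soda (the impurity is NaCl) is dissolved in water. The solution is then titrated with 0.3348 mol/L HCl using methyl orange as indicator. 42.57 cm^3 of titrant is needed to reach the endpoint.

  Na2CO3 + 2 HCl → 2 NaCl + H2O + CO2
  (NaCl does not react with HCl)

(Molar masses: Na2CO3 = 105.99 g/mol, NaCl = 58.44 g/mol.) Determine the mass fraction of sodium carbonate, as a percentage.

n(HCl) = 0.04257 × 0.3348 = 0.01425 mol
Let x = n(Na2CO3), y = n(NaCl).
Titrant: 2x = 0.01425;  mass: 105.99x + 58.44y = 1.106
Solving, x = 7.126 × 10^-3 mol, y = 6.001 × 10^-3 mol
mass of Na2CO3 = 7.126 × 10^-3 × 105.99 = 0.7553 g
% Na2CO3 = 0.7553 / 1.106 × 100 = 68.29 %

68.29 %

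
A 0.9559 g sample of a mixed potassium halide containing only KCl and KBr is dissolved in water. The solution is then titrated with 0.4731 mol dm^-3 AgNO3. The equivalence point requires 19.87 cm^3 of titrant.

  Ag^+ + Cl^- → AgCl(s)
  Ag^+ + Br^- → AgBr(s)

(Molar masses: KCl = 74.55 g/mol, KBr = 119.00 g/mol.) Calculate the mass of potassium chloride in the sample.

0.2730 g

n(AgNO3) = 0.01987 × 0.4731 = 9.400 × 10^-3 mol
Let x = n(KCl), y = n(KBr).
Titrant: 1x + 1y = 9.400 × 10^-3;  mass: 74.55x + 119.00y = 0.9559
Solving, x = 3.662 × 10^-3 mol, y = 5.739 × 10^-3 mol
mass of KCl = 3.662 × 10^-3 × 74.55 = 0.2730 g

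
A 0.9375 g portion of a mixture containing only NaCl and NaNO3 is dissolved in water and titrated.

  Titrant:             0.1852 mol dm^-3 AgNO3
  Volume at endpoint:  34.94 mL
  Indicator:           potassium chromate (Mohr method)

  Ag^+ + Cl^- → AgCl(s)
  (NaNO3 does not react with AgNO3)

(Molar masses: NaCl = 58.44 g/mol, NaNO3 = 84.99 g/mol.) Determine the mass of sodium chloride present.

0.3782 g

n(AgNO3) = 0.03494 × 0.1852 = 6.471 × 10^-3 mol
Let x = n(NaCl), y = n(NaNO3).
Titrant: 1x = 6.471 × 10^-3;  mass: 58.44x + 84.99y = 0.9375
Solving, x = 6.471 × 10^-3 mol, y = 6.581 × 10^-3 mol
mass of NaCl = 6.471 × 10^-3 × 58.44 = 0.3782 g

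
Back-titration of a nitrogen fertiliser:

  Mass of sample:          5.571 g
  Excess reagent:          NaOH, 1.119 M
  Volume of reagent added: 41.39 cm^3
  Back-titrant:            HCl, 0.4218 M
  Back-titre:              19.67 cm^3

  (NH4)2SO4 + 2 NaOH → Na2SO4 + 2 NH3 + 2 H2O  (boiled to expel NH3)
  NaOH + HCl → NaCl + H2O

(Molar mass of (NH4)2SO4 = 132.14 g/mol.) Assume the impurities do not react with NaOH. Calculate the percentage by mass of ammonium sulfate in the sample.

n(NaOH) added = 0.04139 × 1.119 = 0.04632 mol
n(HCl) used in back-titration = 0.01967 × 0.4218 = 8.297 × 10^-3 mol
n(NaOH) left over = 8.297 × 10^-3 mol (1:1 ratio)
n(NaOH) consumed by analyte = 0.04632 − 8.297 × 10^-3 = 0.03802 mol
From the 1:2 ratio, n((NH4)2SO4) = 1/2 × 0.03802 = 0.01901 mol
mass of (NH4)2SO4 = 0.01901 × 132.14 = 2.512 g
% (NH4)2SO4 = 2.512 / 5.571 × 100 = 45.09 %

45.09 %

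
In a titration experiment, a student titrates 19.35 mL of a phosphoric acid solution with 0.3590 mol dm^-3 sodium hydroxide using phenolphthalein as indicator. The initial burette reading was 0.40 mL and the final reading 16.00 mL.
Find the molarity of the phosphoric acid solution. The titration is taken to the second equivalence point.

0.1447 mol/L

H3PO4 + 2 NaOH → Na2HPO4 + 2 H2O
n(NaOH) = 0.01560 L × 0.3590 mol/L = 5.600 × 10^-3 mol
From the 1:2 mole ratio, n(H3PO4) = 1/2 × 5.600 × 10^-3 = 2.800 × 10^-3 mol
[H3PO4] = 2.800 × 10^-3 mol / 0.01935 L = 0.1447 mol/L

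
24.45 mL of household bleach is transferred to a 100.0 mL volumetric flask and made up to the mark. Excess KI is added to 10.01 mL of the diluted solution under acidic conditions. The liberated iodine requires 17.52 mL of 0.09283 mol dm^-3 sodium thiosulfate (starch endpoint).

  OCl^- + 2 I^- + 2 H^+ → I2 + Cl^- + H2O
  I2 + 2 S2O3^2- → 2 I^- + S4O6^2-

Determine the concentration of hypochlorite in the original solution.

0.3323 mol/L

n(S2O3^2-) = 0.01752 × 0.09283 = 1.626 × 10^-3 mol
n(I2) = n(S2O3^2-)/2 = 8.132 × 10^-4 mol
n(OCl^-) in the aliquot = 8.132 × 10^-4 mol (1:1 ratio)
[OCl^-]_dilute = 8.132 × 10^-4 / 0.01001 = 0.08124 mol/L
[OCl^-]_original = 0.08124 × 100.0/24.45 = 0.3323 mol/L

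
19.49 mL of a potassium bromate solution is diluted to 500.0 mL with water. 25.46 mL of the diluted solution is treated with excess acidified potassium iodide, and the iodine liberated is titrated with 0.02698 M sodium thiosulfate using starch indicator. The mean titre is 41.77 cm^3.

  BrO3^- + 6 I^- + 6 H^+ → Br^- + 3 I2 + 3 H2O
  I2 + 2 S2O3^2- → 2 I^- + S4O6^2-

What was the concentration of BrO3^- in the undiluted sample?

n(S2O3^2-) = 0.04177 × 0.02698 = 1.127 × 10^-3 mol
n(I2) = n(S2O3^2-)/2 = 5.635 × 10^-4 mol
From the 1:3 ratio, n(BrO3^-) in the aliquot = 1/3 × 5.635 × 10^-4 = 1.878 × 10^-4 mol
[BrO3^-]_dilute = 1.878 × 10^-4 / 0.02546 = 0.007377 mol/L
[BrO3^-]_original = 0.007377 × 500.0/19.49 = 0.1893 mol/L

0.1893 M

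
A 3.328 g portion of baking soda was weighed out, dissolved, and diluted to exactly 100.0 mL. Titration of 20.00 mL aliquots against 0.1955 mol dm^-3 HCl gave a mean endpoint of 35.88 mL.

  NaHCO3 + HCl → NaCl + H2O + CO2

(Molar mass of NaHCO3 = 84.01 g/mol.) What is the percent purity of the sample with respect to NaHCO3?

88.54 %

n(HCl) per titration = 0.03588 × 0.1955 = 7.015 × 10^-3 mol
n(NaHCO3) in each aliquot = 7.015 × 10^-3 mol (1:1 ratio)
n(NaHCO3) in the whole flask = 7.015 × 10^-3 × 100.0/20.00 = 0.03507 mol
mass of NaHCO3 = 0.03507 × 84.01 = 2.946 g
% NaHCO3 = 2.946 / 3.328 × 100 = 88.54 %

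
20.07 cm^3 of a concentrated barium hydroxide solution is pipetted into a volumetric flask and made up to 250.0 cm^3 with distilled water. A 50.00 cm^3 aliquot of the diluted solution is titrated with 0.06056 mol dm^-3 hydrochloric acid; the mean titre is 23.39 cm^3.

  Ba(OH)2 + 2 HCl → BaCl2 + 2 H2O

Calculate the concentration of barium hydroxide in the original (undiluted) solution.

n(HCl) = 0.02339 × 0.06056 = 1.416 × 10^-3 mol
From the 1:2 ratio, n(Ba(OH)2) in the aliquot = 1/2 × 1.416 × 10^-3 = 7.082 × 10^-4 mol
[Ba(OH)2]_dilute = 7.082 × 10^-4 / 0.05000 = 0.01416 mol/L
Dilution factor = 250.0 / 20.07 = 12.46
[Ba(OH)2]_stock = 0.01416 × 12.46 = 0.1764 mol/L

0.1764 mol/L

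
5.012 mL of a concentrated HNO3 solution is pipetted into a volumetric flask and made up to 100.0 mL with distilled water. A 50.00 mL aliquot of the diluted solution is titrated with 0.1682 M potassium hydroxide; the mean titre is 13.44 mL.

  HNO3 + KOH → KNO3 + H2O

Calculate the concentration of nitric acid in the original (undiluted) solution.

n(KOH) = 0.01344 × 0.1682 = 2.261 × 10^-3 mol
n(HNO3) in the aliquot = 2.261 × 10^-3 mol (1:1 ratio)
[HNO3]_dilute = 2.261 × 10^-3 / 0.05000 = 0.04521 mol/L
Dilution factor = 100.0 / 5.012 = 19.95
[HNO3]_stock = 0.04521 × 19.95 = 0.9021 mol/L

0.9021 M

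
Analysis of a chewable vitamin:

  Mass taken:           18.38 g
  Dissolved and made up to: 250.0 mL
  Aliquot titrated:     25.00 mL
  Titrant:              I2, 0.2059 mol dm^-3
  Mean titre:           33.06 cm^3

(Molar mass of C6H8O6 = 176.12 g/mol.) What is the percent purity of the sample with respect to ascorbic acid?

65.23 %

C6H8O6 + I2 → C6H6O6 + 2 HI
n(I2) per titration = 0.03306 × 0.2059 = 6.807 × 10^-3 mol
n(C6H8O6) in each aliquot = 6.807 × 10^-3 mol (1:1 ratio)
n(C6H8O6) in the whole flask = 6.807 × 10^-3 × 250.0/25.00 = 0.06807 mol
mass of C6H8O6 = 0.06807 × 176.12 = 11.99 g
% C6H8O6 = 11.99 / 18.38 × 100 = 65.23 %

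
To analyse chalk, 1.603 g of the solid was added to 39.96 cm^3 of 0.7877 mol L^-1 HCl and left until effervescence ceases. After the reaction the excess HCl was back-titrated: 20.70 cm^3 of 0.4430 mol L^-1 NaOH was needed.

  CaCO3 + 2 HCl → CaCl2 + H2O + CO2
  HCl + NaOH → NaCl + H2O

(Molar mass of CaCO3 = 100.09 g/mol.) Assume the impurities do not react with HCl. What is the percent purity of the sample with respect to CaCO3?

69.64 %

n(HCl) added = 0.03996 × 0.7877 = 0.03148 mol
n(NaOH) used in back-titration = 0.02070 × 0.4430 = 9.170 × 10^-3 mol
n(HCl) left over = 9.170 × 10^-3 mol (1:1 ratio)
n(HCl) consumed by analyte = 0.03148 − 9.170 × 10^-3 = 0.02231 mol
From the 1:2 ratio, n(CaCO3) = 1/2 × 0.02231 = 0.01115 mol
mass of CaCO3 = 0.01115 × 100.09 = 1.116 g
% CaCO3 = 1.116 / 1.603 × 100 = 69.64 %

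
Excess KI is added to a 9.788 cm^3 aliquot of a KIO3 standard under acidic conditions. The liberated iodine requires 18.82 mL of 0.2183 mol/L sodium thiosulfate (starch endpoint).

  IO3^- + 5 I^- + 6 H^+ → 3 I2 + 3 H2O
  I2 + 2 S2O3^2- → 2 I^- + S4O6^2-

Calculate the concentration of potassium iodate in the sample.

0.06996 mol/L

n(S2O3^2-) = 0.01882 × 0.2183 = 4.108 × 10^-3 mol
n(I2) = n(S2O3^2-)/2 = 2.054 × 10^-3 mol
From the 1:3 ratio, n(IO3^-) in the aliquot = 1/3 × 2.054 × 10^-3 = 6.847 × 10^-4 mol
[IO3^-] = 6.847 × 10^-4 / 0.009788 = 0.06996 mol/L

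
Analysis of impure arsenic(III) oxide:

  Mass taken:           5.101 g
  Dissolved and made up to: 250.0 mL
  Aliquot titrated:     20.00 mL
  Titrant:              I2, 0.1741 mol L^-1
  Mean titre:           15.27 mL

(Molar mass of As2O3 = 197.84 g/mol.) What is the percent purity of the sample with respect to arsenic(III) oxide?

As2O3 + 2 I2 + 2 H2O → As2O5 + 4 HI
n(I2) per titration = 0.01527 × 0.1741 = 2.659 × 10^-3 mol
From the 1:2 ratio, n(As2O3) in each aliquot = 1/2 × 2.659 × 10^-3 = 1.329 × 10^-3 mol
n(As2O3) in the whole flask = 1.329 × 10^-3 × 250.0/20.00 = 0.01662 mol
mass of As2O3 = 0.01662 × 197.84 = 3.287 g
% As2O3 = 3.287 / 5.101 × 100 = 64.44 %

64.44 %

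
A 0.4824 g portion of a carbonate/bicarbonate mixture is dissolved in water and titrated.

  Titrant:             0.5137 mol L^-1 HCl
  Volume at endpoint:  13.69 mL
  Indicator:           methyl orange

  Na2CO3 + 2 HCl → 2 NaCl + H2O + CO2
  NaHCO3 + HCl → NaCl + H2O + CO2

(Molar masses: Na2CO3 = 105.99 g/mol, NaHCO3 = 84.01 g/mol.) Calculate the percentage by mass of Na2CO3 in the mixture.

38.40 %

n(HCl) = 0.01369 × 0.5137 = 7.033 × 10^-3 mol
Let x = n(Na2CO3), y = n(NaHCO3).
Titrant: 2x + 1y = 7.033 × 10^-3;  mass: 105.99x + 84.01y = 0.4824
Solving, x = 1.748 × 10^-3 mol, y = 3.537 × 10^-3 mol
mass of Na2CO3 = 1.748 × 10^-3 × 105.99 = 0.1852 g
% Na2CO3 = 0.1852 / 0.4824 × 100 = 38.40 %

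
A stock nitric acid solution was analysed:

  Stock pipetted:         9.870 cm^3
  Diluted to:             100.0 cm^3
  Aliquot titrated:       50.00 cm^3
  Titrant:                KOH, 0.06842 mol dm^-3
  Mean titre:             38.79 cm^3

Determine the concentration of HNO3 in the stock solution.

0.5378 mol/L

HNO3 + KOH → KNO3 + H2O
n(KOH) = 0.03879 × 0.06842 = 2.654 × 10^-3 mol
n(HNO3) in the aliquot = 2.654 × 10^-3 mol (1:1 ratio)
[HNO3]_dilute = 2.654 × 10^-3 / 0.05000 = 0.05308 mol/L
Dilution factor = 100.0 / 9.870 = 10.13
[HNO3]_stock = 0.05308 × 10.13 = 0.5378 mol/L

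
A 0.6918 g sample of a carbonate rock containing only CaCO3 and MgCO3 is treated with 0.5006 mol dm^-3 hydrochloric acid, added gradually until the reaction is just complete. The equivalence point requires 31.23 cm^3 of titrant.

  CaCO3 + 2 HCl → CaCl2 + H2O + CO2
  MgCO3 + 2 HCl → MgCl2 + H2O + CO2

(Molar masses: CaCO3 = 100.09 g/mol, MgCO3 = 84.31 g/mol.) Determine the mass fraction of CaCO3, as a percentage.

n(HCl) = 0.03123 × 0.5006 = 0.01563 mol
Let x = n(CaCO3), y = n(MgCO3).
Titrant: 2x + 2y = 0.01563;  mass: 100.09x + 84.31y = 0.6918
Solving, x = 2.076 × 10^-3 mol, y = 5.741 × 10^-3 mol
mass of CaCO3 = 2.076 × 10^-3 × 100.09 = 0.2078 g
% CaCO3 = 0.2078 / 0.6918 × 100 = 30.04 %

30.04 %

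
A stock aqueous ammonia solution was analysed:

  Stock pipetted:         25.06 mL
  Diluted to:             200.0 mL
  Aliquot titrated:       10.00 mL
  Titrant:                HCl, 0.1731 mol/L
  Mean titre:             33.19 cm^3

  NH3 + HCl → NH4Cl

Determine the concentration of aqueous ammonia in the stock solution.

n(HCl) = 0.03319 × 0.1731 = 5.745 × 10^-3 mol
n(NH3) in the aliquot = 5.745 × 10^-3 mol (1:1 ratio)
[NH3]_dilute = 5.745 × 10^-3 / 0.01000 = 0.5745 mol/L
Dilution factor = 200.0 / 25.06 = 7.981
[NH3]_stock = 0.5745 × 7.981 = 4.585 mol/L

4.585 mol/L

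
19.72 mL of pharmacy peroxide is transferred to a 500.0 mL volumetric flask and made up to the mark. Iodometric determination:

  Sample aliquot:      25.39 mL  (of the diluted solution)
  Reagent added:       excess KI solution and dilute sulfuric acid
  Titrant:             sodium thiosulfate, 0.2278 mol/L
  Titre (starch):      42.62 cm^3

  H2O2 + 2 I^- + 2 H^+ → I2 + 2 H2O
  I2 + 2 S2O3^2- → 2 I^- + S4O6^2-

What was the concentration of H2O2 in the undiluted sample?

n(S2O3^2-) = 0.04262 × 0.2278 = 9.709 × 10^-3 mol
n(I2) = n(S2O3^2-)/2 = 4.854 × 10^-3 mol
n(H2O2) in the aliquot = 4.854 × 10^-3 mol (1:1 ratio)
[H2O2]_dilute = 4.854 × 10^-3 / 0.02539 = 0.1912 mol/L
[H2O2]_original = 0.1912 × 500.0/19.72 = 4.848 mol/L

4.848 mol/L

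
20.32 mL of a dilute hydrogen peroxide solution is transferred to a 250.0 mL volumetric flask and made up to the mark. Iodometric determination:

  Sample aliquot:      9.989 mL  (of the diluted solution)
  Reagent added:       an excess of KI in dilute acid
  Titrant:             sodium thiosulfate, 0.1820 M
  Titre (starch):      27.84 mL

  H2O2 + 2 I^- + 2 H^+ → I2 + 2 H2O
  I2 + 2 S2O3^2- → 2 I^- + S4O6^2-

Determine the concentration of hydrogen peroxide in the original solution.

3.120 M

n(S2O3^2-) = 0.02784 × 0.1820 = 5.067 × 10^-3 mol
n(I2) = n(S2O3^2-)/2 = 2.533 × 10^-3 mol
n(H2O2) in the aliquot = 2.533 × 10^-3 mol (1:1 ratio)
[H2O2]_dilute = 2.533 × 10^-3 / 0.009989 = 0.2536 mol/L
[H2O2]_original = 0.2536 × 250.0/20.32 = 3.120 mol/L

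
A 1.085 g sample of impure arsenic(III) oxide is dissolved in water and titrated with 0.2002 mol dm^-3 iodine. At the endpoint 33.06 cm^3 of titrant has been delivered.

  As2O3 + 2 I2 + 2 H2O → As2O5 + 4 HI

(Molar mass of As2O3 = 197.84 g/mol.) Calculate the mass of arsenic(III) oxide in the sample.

n(I2) = 0.03306 L × 0.2002 mol/L = 6.619 × 10^-3 mol
From the 1:2 ratio, n(As2O3) = 1/2 × 6.619 × 10^-3 = 3.309 × 10^-3 mol
mass of As2O3 = 3.309 × 10^-3 × 197.84 g/mol = 0.6547 g

0.6547 g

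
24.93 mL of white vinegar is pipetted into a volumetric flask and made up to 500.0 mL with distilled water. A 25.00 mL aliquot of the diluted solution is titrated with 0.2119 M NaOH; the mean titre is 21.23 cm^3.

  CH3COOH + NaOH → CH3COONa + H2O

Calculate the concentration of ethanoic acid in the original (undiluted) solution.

3.609 M

n(NaOH) = 0.02123 × 0.2119 = 4.499 × 10^-3 mol
n(CH3COOH) in the aliquot = 4.499 × 10^-3 mol (1:1 ratio)
[CH3COOH]_dilute = 4.499 × 10^-3 / 0.02500 = 0.1799 mol/L
Dilution factor = 500.0 / 24.93 = 20.06
[CH3COOH]_stock = 0.1799 × 20.06 = 3.609 mol/L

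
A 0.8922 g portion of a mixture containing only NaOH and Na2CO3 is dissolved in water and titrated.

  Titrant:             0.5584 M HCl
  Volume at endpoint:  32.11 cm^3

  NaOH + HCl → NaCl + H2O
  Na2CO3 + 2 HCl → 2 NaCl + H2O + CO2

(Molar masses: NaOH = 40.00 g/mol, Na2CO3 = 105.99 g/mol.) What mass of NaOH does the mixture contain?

0.1786 g

n(HCl) = 0.03211 × 0.5584 = 0.01793 mol
Let x = n(NaOH), y = n(Na2CO3).
Titrant: 1x + 2y = 0.01793;  mass: 40.00x + 105.99y = 0.8922
Solving, x = 4.464 × 10^-3 mol, y = 6.733 × 10^-3 mol
mass of NaOH = 4.464 × 10^-3 × 40.00 = 0.1786 g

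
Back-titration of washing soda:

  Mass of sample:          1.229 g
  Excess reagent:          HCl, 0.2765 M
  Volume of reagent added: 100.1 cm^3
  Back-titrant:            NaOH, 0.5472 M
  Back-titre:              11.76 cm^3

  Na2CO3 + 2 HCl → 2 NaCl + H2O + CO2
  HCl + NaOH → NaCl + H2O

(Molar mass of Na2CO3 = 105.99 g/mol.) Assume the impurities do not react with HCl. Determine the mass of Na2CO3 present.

n(HCl) added = 0.1001 × 0.2765 = 0.02768 mol
n(NaOH) used in back-titration = 0.01176 × 0.5472 = 6.435 × 10^-3 mol
n(HCl) left over = 6.435 × 10^-3 mol (1:1 ratio)
n(HCl) consumed by analyte = 0.02768 − 6.435 × 10^-3 = 0.02124 mol
From the 1:2 ratio, n(Na2CO3) = 1/2 × 0.02124 = 0.01062 mol
mass of Na2CO3 = 0.01062 × 105.99 = 1.126 g

1.126 g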